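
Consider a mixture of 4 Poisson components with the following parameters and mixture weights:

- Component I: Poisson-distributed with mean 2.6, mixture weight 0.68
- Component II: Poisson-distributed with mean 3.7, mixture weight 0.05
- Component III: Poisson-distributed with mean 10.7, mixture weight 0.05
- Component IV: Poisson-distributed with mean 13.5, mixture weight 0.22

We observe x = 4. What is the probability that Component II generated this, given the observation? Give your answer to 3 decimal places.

Apply Bayes' rule: the posterior for each component is proportional to its prior times its likelihood at x.
Component likelihoods at x = 4:
  f_I = e^(−2.6)·2.6^4/4! = 0.141422
  f_II = e^(−3.7)·3.7^4/4! = 0.193066
  f_III = e^(−10.7)·10.7^4/4! = 0.0123133
  f_IV = e^(−13.5)·13.5^4/4! = 0.00189735
Weight by the priors:
  P(Z=I)·f_I = 0.68 × 0.141422 = 0.0961669
  P(Z=II)·f_II = 0.05 × 0.193066 = 0.00965331
  P(Z=III)·f_III = 0.05 × 0.0123133 = 0.000615663
  P(Z=IV)·f_IV = 0.22 × 0.00189735 = 0.000417418
Normaliser: 0.0961669 + 0.00965331 + 0.000615663 + 0.000417418 = 0.106853
P(Component II | data) = 0.00965331 / 0.106853 ≈ 0.090

0.090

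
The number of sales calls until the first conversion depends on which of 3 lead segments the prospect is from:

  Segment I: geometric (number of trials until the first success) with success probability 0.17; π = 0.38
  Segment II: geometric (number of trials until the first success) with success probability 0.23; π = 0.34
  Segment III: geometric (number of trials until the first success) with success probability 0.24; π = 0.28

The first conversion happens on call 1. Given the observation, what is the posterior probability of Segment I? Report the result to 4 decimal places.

Apply Bayes' rule: the posterior for each component is proportional to its prior times its likelihood at x.
Geometric probabilities:
  L_I = 0.17·(1−0.17)^0 = 0.17·1 = 0.17
  L_II = 0.23·(1−0.23)^0 = 0.23·1 = 0.23
  L_III = 0.24·(1−0.24)^0 = 0.24·1 = 0.24
Prior × likelihood for each component:
  P(Z=I)·L_I = 0.38 × 0.17 = 0.0646
  P(Z=II)·L_II = 0.34 × 0.23 = 0.0782
  P(Z=III)·L_III = 0.28 × 0.24 = 0.0672
Sum: 0.0646 + 0.0782 + 0.0672 = 0.21
So the posterior for Segment I is 0.0646 / 0.21 ≈ 0.3076.

0.3076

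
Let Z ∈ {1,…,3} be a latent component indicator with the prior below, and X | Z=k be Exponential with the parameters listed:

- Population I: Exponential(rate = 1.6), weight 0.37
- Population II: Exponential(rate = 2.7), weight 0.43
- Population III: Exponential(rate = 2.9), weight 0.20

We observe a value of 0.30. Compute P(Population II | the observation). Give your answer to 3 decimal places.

Apply Bayes' rule: the posterior for each component is proportional to its prior times its likelihood at x.
Exponential densities:
  L_I = 1.6·e^(−1.6·0.30) = 1.6·e^(−0.4800) = 0.990053
  L_II = 2.7·e^(−2.7·0.30) = 2.7·e^(−0.8100) = 1.20112
  L_III = 2.9·e^(−2.9·0.30) = 2.9·e^(−0.8700) = 1.21496
Unnormalised posteriors:
  π_I·L_I = 0.37 × 0.990053 = 0.36632
  π_II·L_II = 0.43 × 1.20112 = 0.51648
  π_III·L_III = 0.20 × 1.21496 = 0.242992
Marginal: 0.36632 + 0.51648 + 0.242992 = 1.12579
P(Population II | the observation) = 0.51648 / 1.12579 ≈ 0.459

0.459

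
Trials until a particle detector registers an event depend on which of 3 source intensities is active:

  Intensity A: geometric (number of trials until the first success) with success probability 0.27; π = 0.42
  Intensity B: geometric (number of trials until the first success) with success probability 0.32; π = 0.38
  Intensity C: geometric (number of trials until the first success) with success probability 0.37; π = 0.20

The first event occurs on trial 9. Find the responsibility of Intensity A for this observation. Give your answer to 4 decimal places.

Posterior ∝ prior × likelihood, so P(k | x) ∝ P(Z=k) f_k(x); normalise over all components.
Evaluate each component's likelihood at the observed value:
  f_A = 0.0217744
  f_B = 0.0146292
  f_C = 0.00918176
Multiply by the mixture weights:
  P(Z=A)·f_A = 0.42 × 0.0217744 = 0.00914526
  P(Z=B)·f_B = 0.38 × 0.0146292 = 0.0055591
  P(Z=C)·f_C = 0.20 × 0.00918176 = 0.00183635
Denominator: 0.00914526 + 0.0055591 + 0.00183635 = 0.0165407
So the posterior for Intensity A is 0.00914526 / 0.0165407 ≈ 0.5529.

0.5529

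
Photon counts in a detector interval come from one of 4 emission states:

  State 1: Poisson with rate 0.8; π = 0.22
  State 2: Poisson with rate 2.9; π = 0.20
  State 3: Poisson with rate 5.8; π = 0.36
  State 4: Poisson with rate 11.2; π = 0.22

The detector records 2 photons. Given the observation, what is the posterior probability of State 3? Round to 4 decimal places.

0.1901

Posterior ∝ prior × likelihood, so P(k | x) ∝ P(Z=k) f_k(x); normalise over all components.
Poisson probabilities:
  L_1 = e^(−0.8)·0.8^2/2! = 0.143785
  L_2 = e^(−2.9)·2.9^2/2! = 0.231373
  L_3 = e^(−5.8)·5.8^2/2! = 0.0509235
  L_4 = e^(−11.2)·11.2^2/2! = 0.000857646
Multiply by the mixture weights:
  P(Z=1)·L_1 = 0.22 × 0.143785 = 0.0316328
  P(Z=2)·L_2 = 0.20 × 0.231373 = 0.0462745
  P(Z=3)·L_3 = 0.36 × 0.0509235 = 0.0183324
  P(Z=4)·L_4 = 0.22 × 0.000857646 = 0.000188682
Denominator: 0.0316328 + 0.0462745 + 0.0183324 + 0.000188682 = 0.0964284
So the posterior for State 3 is 0.0183324 / 0.0964284 ≈ 0.1901.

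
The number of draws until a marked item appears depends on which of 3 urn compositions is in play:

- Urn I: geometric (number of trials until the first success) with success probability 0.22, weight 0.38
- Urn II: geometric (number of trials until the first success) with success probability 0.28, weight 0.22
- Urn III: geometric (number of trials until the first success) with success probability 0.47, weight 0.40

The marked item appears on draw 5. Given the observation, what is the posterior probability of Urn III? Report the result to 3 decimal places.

0.238

By Bayes' theorem, P(k | x) = P(Z=k) f_k(x) / Σ_j P(Z=j) f_j(x).
Component likelihoods at x = 5:
  p_I = 0.0814331
  p_II = 0.0752468
  p_III = 0.0370853
Prior × likelihood for each component:
  P(Z=I)·p_I = 0.38 × 0.0814331 = 0.0309446
  P(Z=II)·p_II = 0.22 × 0.0752468 = 0.0165543
  P(Z=III)·p_III = 0.40 × 0.0370853 = 0.0148341
Evidence: 0.0309446 + 0.0165543 + 0.0148341 = 0.062333
P(Urn III | 5) ≈ 0.238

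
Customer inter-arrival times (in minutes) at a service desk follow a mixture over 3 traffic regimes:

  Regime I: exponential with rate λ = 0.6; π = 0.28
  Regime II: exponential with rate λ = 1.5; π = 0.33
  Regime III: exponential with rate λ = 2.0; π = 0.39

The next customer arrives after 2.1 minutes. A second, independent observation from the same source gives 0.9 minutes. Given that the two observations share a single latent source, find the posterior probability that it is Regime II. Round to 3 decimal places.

By Bayes' theorem, P(k | x) = π_k f_k(x) / Σ_j π_j f_j(x).
Since both observations come from the same component, the likelihood for component k is f_k(x₁)·f_k(x₂).
  L_I = [0.6·e^(−0.6·2.1) = 0.6·e^(−1.2600) = 0.170192] × [0.349649] = 0.0595076
  L_II = [1.5·e^(−1.5·2.1) = 1.5·e^(−3.1500) = 0.0642782] × [0.38886] = 0.0249952
  L_III = [2.0·e^(−2.0·2.1) = 2.0·e^(−4.2000) = 0.0299912] × [0.330598] = 0.00991501
Multiply by the mixture weights:
  π_I·L_I = 0.28 × 0.0595076 = 0.0166621
  π_II·L_II = 0.33 × 0.0249952 = 0.00824843
  π_III·L_III = 0.39 × 0.00991501 = 0.00386685
Denominator: 0.0166621 + 0.00824843 + 0.00386685 = 0.0287774
P(Regime II | x) = 0.00824843 / 0.0287774 ≈ 0.287

0.287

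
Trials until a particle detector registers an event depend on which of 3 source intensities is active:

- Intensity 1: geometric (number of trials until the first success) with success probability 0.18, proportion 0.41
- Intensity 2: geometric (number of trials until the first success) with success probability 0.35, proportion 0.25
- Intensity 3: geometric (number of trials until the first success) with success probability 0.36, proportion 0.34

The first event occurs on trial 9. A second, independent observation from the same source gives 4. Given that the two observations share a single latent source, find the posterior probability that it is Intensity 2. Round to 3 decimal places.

P(component k | x) = P(Z=k)·f_k(x) / marginal(x), where marginal(x) = Σ_j P(Z=j)·f_j(x).
Since both observations come from the same component, the likelihood for component k is f_k(x₁)·f_k(x₂).
  f_1 = [0.0367945] × [0.0992462] = 0.00365172
  f_2 = [0.0111526] × [0.0961188] = 0.00107197
  f_3 = [0.0101331] × [0.0943718] = 0.000956279
Prior × likelihood for each component:
  P(Z=1)·f_1 = 0.41 × 0.00365172 = 0.0014972
  P(Z=2)·f_2 = 0.25 × 0.00107197 = 0.000267993
  P(Z=3)·f_3 = 0.34 × 0.000956279 = 0.000325135
Sum: 0.0014972 + 0.000267993 + 0.000325135 = 0.00209033
P(Intensity 2 | x₁, x₂) = 0.000267993 / 0.00209033 ≈ 0.128

0.128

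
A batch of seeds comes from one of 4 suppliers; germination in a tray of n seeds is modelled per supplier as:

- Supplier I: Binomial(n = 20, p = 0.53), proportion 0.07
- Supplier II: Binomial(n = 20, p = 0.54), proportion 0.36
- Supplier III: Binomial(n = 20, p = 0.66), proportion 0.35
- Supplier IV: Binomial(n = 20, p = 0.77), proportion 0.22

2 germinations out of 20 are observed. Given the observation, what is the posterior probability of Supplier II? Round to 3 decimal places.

The responsibility of component k is π_k f_k(x) divided by Σ_j π_j f_j(x).
Evaluate each component's likelihood at the observed value:
  f_I = 6.68447e-05
  f_II = 4.71175e-05
  f_III = 3.05114e-07
  f_IV = 3.65457e-10
Weight by the priors:
  π_I·f_I = 0.07 × 6.68447e-05 = 4.67913e-06
  π_II·f_II = 0.36 × 4.71175e-05 = 1.69623e-05
  π_III·f_III = 0.35 × 3.05114e-07 = 1.0679e-07
  π_IV·f_IV = 0.22 × 3.65457e-10 = 8.04005e-11
Sum: 4.67913e-06 + 1.69623e-05 + 1.0679e-07 + 8.04005e-11 = 2.17483e-05
P(Supplier II | the observation) ≈ 0.780

0.780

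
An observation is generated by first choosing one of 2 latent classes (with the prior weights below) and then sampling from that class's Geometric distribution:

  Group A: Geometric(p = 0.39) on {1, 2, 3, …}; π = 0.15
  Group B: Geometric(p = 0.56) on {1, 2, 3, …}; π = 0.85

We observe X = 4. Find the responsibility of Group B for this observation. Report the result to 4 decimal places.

The responsibility of component k is P(Z=k) f_k(x) divided by Σ_j P(Z=j) f_j(x).
Component likelihoods at x = 4:
  L_A = 0.39·(1−0.39)^3 = 0.39·0.226981 = 0.0885226
  L_B = 0.56·(1−0.56)^3 = 0.56·0.085184 = 0.047703
Weight by the priors:
  P(Z=A)·L_A = 0.15 × 0.0885226 = 0.0132784
  P(Z=B)·L_B = 0.85 × 0.047703 = 0.0405476
Normaliser: 0.0132784 + 0.0405476 = 0.053826
P(Group B | 4) = 0.0405476 / 0.053826 ≈ 0.7533

0.7533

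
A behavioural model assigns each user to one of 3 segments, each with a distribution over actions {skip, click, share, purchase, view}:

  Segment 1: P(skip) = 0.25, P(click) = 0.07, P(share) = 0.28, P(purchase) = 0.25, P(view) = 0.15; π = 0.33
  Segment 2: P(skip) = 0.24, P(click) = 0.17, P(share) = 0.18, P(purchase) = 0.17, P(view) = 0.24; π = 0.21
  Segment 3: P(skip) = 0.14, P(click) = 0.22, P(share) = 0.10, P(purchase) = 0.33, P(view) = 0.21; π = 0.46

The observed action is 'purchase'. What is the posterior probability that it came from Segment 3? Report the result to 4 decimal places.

0.5622

Posterior ∝ prior × likelihood, so P(k | x) ∝ P(Z=k) f_k(x); normalise over all components.
Evaluate each component's likelihood at the observed value:
  p_1 = 0.25
  p_2 = 0.17
  p_3 = 0.33
Unnormalised posteriors:
  P(Z=1)·p_1 = 0.33 × 0.25 = 0.0825
  P(Z=2)·p_2 = 0.21 × 0.17 = 0.0357
  P(Z=3)·p_3 = 0.46 × 0.33 = 0.1518
Sum: 0.0825 + 0.0357 + 0.1518 = 0.27
Responsibility of Segment 3: 0.1518 / 0.27 ≈ 0.5622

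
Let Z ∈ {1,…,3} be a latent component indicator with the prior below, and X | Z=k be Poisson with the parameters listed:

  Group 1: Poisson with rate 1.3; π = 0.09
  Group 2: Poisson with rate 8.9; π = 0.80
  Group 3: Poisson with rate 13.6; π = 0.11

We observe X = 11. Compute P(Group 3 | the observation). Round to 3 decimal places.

Posterior ∝ prior × likelihood, so P(k | x) ∝ π_k f_k(x); normalise over all components.
Evaluate each component's likelihood at the observed value:
  p_1 = e^(−1.3)·1.3^11/11! = 1.2236e-07
  p_2 = e^(−8.9)·8.9^11/11! = 0.094823
  p_3 = e^(−13.6)·13.6^11/11! = 0.0914887
Unnormalised posteriors:
  π_1·p_1 = 0.09 × 1.2236e-07 = 1.10124e-08
  π_2·p_2 = 0.80 × 0.094823 = 0.0758584
  π_3·p_3 = 0.11 × 0.0914887 = 0.0100638
Normaliser: 1.10124e-08 + 0.0758584 + 0.0100638 = 0.0859221
P(Group 3 | x) = 0.0100638 / 0.0859221 ≈ 0.117

0.117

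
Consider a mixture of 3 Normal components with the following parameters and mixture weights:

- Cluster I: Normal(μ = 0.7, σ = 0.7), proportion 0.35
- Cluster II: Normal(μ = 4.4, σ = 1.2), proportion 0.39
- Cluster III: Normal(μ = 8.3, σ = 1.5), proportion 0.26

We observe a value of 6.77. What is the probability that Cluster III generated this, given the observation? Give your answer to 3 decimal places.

P(component k | x) = π_k·f_k(x) / marginal(x), where marginal(x) = Σ_j π_j·f_j(x).
Evaluate each component's likelihood at the observed value:
  f_I = (1/(0.7·√(2π)))·exp(−(6.77−0.7)²/(2·0.7²)) = 0.569918·exp(-37.59684) = 2.6774e-17
  f_II = (1/(1.2·√(2π)))·exp(−(6.77−4.4)²/(2·1.2²)) = 0.332452·exp(-1.95031) = 0.0472845
  f_III = (1/(1.5·√(2π)))·exp(−(6.77−8.3)²/(2·1.5²)) = 0.265962·exp(-0.52020) = 0.158088
Unnormalised posteriors:
  π_I·f_I = 0.35 × 2.6774e-17 = 9.3709e-18
  π_II·f_II = 0.39 × 0.0472845 = 0.018441
  π_III·f_III = 0.26 × 0.158088 = 0.0411029
Denominator: 9.3709e-18 + 0.018441 + 0.0411029 = 0.0595438
Responsibility of Cluster III: 0.0411029 / 0.0595438 ≈ 0.690

0.690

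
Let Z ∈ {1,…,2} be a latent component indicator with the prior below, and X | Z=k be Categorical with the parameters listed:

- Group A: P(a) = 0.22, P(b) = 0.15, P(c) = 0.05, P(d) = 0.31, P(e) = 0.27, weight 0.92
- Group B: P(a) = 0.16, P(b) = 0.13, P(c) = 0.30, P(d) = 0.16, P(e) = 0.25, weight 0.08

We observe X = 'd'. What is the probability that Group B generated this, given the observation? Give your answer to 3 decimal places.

Apply Bayes' rule: the posterior for each component is proportional to its prior times its likelihood at x.
Component likelihoods at x = 'd':
  L_A = P(d | comp) = 0.31
  L_B = P(d | comp) = 0.16
Weight by the priors:
  π_A·L_A = 0.92 × 0.31 = 0.2852
  π_B·L_B = 0.08 × 0.16 = 0.0128
Sum: 0.2852 + 0.0128 = 0.298
P(Group B | x) ≈ 0.043

0.043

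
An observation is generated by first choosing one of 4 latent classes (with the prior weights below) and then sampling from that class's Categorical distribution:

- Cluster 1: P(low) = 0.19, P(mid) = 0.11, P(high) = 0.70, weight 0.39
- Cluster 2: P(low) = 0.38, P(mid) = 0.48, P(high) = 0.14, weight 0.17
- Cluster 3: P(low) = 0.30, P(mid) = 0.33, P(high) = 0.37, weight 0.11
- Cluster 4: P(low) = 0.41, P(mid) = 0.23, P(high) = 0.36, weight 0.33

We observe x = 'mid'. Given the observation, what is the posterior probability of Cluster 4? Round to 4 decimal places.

0.3207

Apply Bayes' rule: the posterior for each component is proportional to its prior times its likelihood at x.
Evaluate each component's likelihood at the observed value:
  p_1 = P(mid | comp) = 0.11
  p_2 = P(mid | comp) = 0.48
  p_3 = P(mid | comp) = 0.33
  p_4 = P(mid | comp) = 0.23
Weight by the priors:
  w_1·p_1 = 0.39 × 0.11 = 0.0429
  w_2·p_2 = 0.17 × 0.48 = 0.0816
  w_3·p_3 = 0.11 × 0.33 = 0.0363
  w_4·p_4 = 0.33 × 0.23 = 0.0759
Sum: 0.0429 + 0.0816 + 0.0363 + 0.0759 = 0.2367
P(Cluster 4 | x) ≈ 0.3207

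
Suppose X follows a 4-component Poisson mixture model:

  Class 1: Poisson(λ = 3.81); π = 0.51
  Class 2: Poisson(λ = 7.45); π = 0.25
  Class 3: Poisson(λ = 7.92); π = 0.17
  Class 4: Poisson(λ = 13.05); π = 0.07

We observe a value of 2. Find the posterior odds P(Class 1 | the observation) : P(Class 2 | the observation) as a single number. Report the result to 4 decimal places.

The posterior odds equal the prior odds times the likelihood ratio: (P(Z=i)/P(Z=j))·(f_i(x)/f_j(x)).
Evaluate each component's likelihood at the observed value:
  f_1 = 0.160753
  f_2 = 0.0161357
  f_3 = 0.0113975
  f_4 = 0.000183083
Posterior odds = (P(Z=1)·f_1) / (P(Z=2)·f_2) = (0.51·0.160753) / (0.25·0.0161357) = 0.0819838 / 0.00403393 ≈ 20.3235

20.3235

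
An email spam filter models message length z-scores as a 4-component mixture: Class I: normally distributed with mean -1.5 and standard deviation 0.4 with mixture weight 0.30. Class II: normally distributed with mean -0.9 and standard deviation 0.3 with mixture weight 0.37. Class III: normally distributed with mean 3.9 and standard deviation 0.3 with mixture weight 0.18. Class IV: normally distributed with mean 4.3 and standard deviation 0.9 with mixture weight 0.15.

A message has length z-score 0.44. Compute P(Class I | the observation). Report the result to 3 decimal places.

By Bayes' theorem, P(k | x) = P(Z=k) f_k(x) / Σ_j P(Z=j) f_j(x).
Component likelihoods at x = 0.44:
  L_I = (1/(0.4·√(2π)))·exp(−(0.44−-1.5)²/(2·0.4²)) = 0.997356·exp(-11.76125) = 7.78044e-06
  L_II = (1/(0.3·√(2π)))·exp(−(0.44−-0.9)²/(2·0.3²)) = 1.329808·exp(-9.97556) = 6.18671e-05
  L_III = (1/(0.3·√(2π)))·exp(−(0.44−3.9)²/(2·0.3²)) = 1.329808·exp(-66.50889) = 1.73518e-29
  L_IV = (1/(0.9·√(2π)))·exp(−(0.44−4.3)²/(2·0.9²)) = 0.443269·exp(-9.19728) = 4.49095e-05
Prior × likelihood for each component:
  P(Z=I)·L_I = 0.30 × 7.78044e-06 = 2.33413e-06
  P(Z=II)·L_II = 0.37 × 6.18671e-05 = 2.28908e-05
  P(Z=III)·L_III = 0.18 × 1.73518e-29 = 3.12333e-30
  P(Z=IV)·L_IV = 0.15 × 4.49095e-05 = 6.73642e-06
Normaliser: 2.33413e-06 + 2.28908e-05 + 3.12333e-30 + 6.73642e-06 = 3.19614e-05
P(Class I | the observation) ≈ 0.073

0.073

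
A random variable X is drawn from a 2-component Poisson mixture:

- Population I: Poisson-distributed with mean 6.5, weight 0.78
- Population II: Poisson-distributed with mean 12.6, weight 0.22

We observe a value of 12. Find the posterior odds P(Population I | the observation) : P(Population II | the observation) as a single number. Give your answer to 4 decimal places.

Posterior odds = (P(Z=i) f_i(x)) / (P(Z=j) f_j(x)); the normalising sum cancels.
Component likelihoods at x = 12:
  f_I = e^(−6.5)·6.5^12/12! = 0.0178529
  f_II = e^(−12.6)·12.6^12/12! = 0.11272
0.0139253 / 0.0247983 ≈ 0.5615

0.5615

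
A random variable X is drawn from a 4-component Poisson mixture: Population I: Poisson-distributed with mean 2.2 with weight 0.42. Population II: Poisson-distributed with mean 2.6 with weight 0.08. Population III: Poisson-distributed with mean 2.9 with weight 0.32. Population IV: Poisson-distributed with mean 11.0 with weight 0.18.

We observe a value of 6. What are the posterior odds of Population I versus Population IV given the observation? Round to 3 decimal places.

Only the two components matter; the odds are (w_i f_i(x)) / (w_j f_j(x)).
Evaluate each component's likelihood at the observed value:
  L_I = e^(−2.2)·2.2^6/6! = 0.0174484
  L_II = e^(−2.6)·2.6^6/6! = 0.0318671
  L_III = e^(−2.9)·2.9^6/6! = 0.0454571
  L_IV = e^(−11.0)·11.0^6/6! = 0.0410946
0.00732833 / 0.00739702 ≈ 0.991

0.991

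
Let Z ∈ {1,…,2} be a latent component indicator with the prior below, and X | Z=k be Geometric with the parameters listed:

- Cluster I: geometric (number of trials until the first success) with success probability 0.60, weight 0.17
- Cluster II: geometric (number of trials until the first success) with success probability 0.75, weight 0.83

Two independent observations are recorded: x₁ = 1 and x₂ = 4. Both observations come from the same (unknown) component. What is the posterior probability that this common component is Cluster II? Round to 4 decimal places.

0.6507

By Bayes' theorem, P(k | x) = π_k f_k(x) / Σ_j π_j f_j(x).
Since both observations come from the same component, the likelihood for component k is f_k(x₁)·f_k(x₂).
  p_I = [0.60·(1−0.60)^0 = 0.60·1 = 0.6] × [0.0384] = 0.02304
  p_II = [0.75·(1−0.75)^0 = 0.75·1 = 0.75] × [0.0117188] = 0.00878906
Weight by the priors:
  π_I·p_I = 0.17 × 0.02304 = 0.0039168
  π_II·p_II = 0.83 × 0.00878906 = 0.00729492
Denominator: 0.0039168 + 0.00729492 = 0.0112117
Responsibility of Cluster II: 0.00729492 / 0.0112117 ≈ 0.6507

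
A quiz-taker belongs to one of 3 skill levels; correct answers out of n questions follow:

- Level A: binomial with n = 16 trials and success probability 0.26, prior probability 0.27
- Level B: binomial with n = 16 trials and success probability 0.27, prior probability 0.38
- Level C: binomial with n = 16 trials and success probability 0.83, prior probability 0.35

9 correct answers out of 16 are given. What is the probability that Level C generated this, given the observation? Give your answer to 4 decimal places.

0.3502

Apply Bayes' rule: the posterior for each component is proportional to its prior times its likelihood at x.
Evaluate each component's likelihood at the observed value:
  L_A = C(16,9)·0.26^9·0.74^7 = 11440·5.4295e-06·0.121513 = 0.00754759
  L_B = C(16,9)·0.27^9·0.73^7 = 11440·7.6256e-06·0.110474 = 0.0096374
  L_C = C(16,9)·0.83^9·0.17^7 = 11440·0.18694·4.10339e-06 = 0.00877549
Prior × likelihood for each component:
  π_A·L_A = 0.27 × 0.00754759 = 0.00203785
  π_B·L_B = 0.38 × 0.0096374 = 0.00366221
  π_C·L_C = 0.35 × 0.00877549 = 0.00307142
Evidence: 0.00203785 + 0.00366221 + 0.00307142 = 0.00877148
So the posterior for Level C is 0.00307142 / 0.00877148 ≈ 0.3502.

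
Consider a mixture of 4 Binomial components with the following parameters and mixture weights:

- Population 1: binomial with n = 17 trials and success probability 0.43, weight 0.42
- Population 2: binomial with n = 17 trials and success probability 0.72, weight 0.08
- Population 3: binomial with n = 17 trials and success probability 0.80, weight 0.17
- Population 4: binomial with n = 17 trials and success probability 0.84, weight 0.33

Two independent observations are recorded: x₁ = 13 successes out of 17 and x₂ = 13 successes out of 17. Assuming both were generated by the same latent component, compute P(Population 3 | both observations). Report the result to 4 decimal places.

0.3835

P(component k | x) = π_k·f_k(x) / marginal(x), where marginal(x) = Σ_j π_j·f_j(x).
Since both observations come from the same component, the likelihood for component k is f_k(x₁)·f_k(x₂).
  L_1 = [0.00431684] × [0.00431684] = 1.86351e-05
  L_2 = [0.204424] × [0.204424] = 0.0417891
  L_3 = [0.209347] × [0.209347] = 0.0438262
  L_4 = [0.161692] × [0.161692] = 0.0261442
Prior × likelihood for each component:
  π_1·L_1 = 0.42 × 1.86351e-05 = 7.82676e-06
  π_2·L_2 = 0.08 × 0.0417891 = 0.00334313
  π_3·L_3 = 0.17 × 0.0438262 = 0.00745045
  π_4·L_4 = 0.33 × 0.0261442 = 0.00862758
Sum: 7.82676e-06 + 0.00334313 + 0.00745045 + 0.00862758 = 0.019429
Responsibility of Population 3: 0.00745045 / 0.019429 ≈ 0.3835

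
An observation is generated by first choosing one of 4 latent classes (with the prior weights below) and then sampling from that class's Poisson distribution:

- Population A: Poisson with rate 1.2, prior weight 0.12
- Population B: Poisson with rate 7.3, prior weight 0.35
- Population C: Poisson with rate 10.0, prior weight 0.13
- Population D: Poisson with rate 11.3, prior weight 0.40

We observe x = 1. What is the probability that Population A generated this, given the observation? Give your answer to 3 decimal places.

P(component k | x) = π_k·f_k(x) / marginal(x), where marginal(x) = Σ_j π_j·f_j(x).
Poisson probabilities:
  L_A = e^(−1.2)·1.2^1/1! = 0.361433
  L_B = e^(−7.3)·7.3^1/1! = 0.00493143
  L_C = e^(−10.0)·10.0^1/1! = 0.000453999
  L_D = e^(−11.3)·11.3^1/1! = 0.000139814
Unnormalised posteriors:
  π_A·L_A = 0.12 × 0.361433 = 0.043372
  π_B·L_B = 0.35 × 0.00493143 = 0.001726
  π_C·L_C = 0.13 × 0.000453999 = 5.90199e-05
  π_D·L_D = 0.40 × 0.000139814 = 5.59256e-05
Denominator: 0.043372 + 0.001726 + 5.90199e-05 + 5.59256e-05 = 0.0452129
P(Population A | data) ≈ 0.959

0.959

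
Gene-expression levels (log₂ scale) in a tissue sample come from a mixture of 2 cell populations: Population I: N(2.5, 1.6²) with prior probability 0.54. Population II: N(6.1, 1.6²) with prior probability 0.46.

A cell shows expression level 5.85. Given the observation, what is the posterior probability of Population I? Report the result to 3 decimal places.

0.117

By Bayes' theorem, P(k | x) = π_k f_k(x) / Σ_j π_j f_j(x).
Evaluate each component's likelihood at the observed value:
  f_I = (1/(1.6·√(2π)))·exp(−(5.85−2.5)²/(2·1.6²)) = 0.249339·exp(-2.19189) = 0.0278524
  f_II = (1/(1.6·√(2π)))·exp(−(5.85−6.1)²/(2·1.6²)) = 0.249339·exp(-0.01221) = 0.246314
Unnormalised posteriors:
  π_I·f_I = 0.54 × 0.0278524 = 0.0150403
  π_II·f_II = 0.46 × 0.246314 = 0.113304
Normaliser: 0.0150403 + 0.113304 = 0.128345
P(Population I | 5.85) ≈ 0.117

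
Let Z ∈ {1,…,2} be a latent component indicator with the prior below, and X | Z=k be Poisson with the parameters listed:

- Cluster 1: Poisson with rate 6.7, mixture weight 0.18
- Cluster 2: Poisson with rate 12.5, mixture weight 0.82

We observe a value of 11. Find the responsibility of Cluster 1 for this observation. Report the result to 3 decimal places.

Apply Bayes' rule: the posterior for each component is proportional to its prior times its likelihood at x.
Component likelihoods at x = 11:
  L_1 = e^(−6.7)·6.7^11/11! = 0.0376612
  L_2 = e^(−12.5)·12.5^11/11! = 0.108686
Weight by the priors:
  w_1·L_1 = 0.18 × 0.0376612 = 0.00677901
  w_2·L_2 = 0.82 × 0.108686 = 0.0891225
Denominator: 0.00677901 + 0.0891225 = 0.0959015
Responsibility of Cluster 1: 0.00677901 / 0.0959015 ≈ 0.071

0.071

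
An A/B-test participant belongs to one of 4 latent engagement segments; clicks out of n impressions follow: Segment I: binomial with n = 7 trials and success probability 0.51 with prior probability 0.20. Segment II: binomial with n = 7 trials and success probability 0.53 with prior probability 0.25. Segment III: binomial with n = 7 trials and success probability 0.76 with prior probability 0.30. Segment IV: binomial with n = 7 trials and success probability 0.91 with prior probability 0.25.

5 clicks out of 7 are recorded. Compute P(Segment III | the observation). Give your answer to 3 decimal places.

Apply Bayes' rule: the posterior for each component is proportional to its prior times its likelihood at x.
Evaluate each component's likelihood at the observed value:
  f_I = 0.173965
  f_II = 0.193997
  f_III = 0.306697
  f_IV = 0.106148
Multiply by the mixture weights:
  π_I·f_I = 0.20 × 0.173965 = 0.034793
  π_II·f_II = 0.25 × 0.193997 = 0.0484992
  π_III·f_III = 0.30 × 0.306697 = 0.0920091
  π_IV·f_IV = 0.25 × 0.106148 = 0.026537
Marginal: 0.034793 + 0.0484992 + 0.0920091 + 0.026537 = 0.201838
Responsibility of Segment III: 0.0920091 / 0.201838 ≈ 0.456

0.456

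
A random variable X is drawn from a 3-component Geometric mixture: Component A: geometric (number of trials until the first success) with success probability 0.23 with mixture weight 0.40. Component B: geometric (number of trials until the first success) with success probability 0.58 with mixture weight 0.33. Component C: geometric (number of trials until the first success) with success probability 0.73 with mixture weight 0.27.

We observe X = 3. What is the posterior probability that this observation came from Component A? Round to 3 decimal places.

0.531

The responsibility of component k is π_k f_k(x) divided by Σ_j π_j f_j(x).
Evaluate each component's likelihood at the observed value:
  f_A = 0.23·(1−0.23)^2 = 0.23·0.5929 = 0.136367
  f_B = 0.58·(1−0.58)^2 = 0.58·0.1764 = 0.102312
  f_C = 0.73·(1−0.73)^2 = 0.73·0.0729 = 0.053217
Multiply by the mixture weights:
  π_A·f_A = 0.40 × 0.136367 = 0.0545468
  π_B·f_B = 0.33 × 0.102312 = 0.033763
  π_C·f_C = 0.27 × 0.053217 = 0.0143686
Sum: 0.0545468 + 0.033763 + 0.0143686 = 0.102678
Responsibility of Component A: 0.0545468 / 0.102678 ≈ 0.531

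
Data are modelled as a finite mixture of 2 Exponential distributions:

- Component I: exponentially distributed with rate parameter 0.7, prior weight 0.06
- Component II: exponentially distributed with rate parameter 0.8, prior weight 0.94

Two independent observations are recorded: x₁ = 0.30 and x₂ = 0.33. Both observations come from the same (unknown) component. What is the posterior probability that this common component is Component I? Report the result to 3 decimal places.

0.049

By Bayes' theorem, P(k | x) = P(Z=k) f_k(x) / Σ_j P(Z=j) f_j(x).
Since both observations come from the same component, the likelihood for component k is f_k(x₁)·f_k(x₂).
  L_I = [0.7·e^(−0.7·0.30) = 0.7·e^(−0.2100) = 0.567409] × [0.555618] = 0.315262
  L_II = [0.8·e^(−0.8·0.30) = 0.8·e^(−0.2400) = 0.629302] × [0.614379] = 0.38663
Prior × likelihood for each component:
  P(Z=I)·L_I = 0.06 × 0.315262 = 0.0189157
  P(Z=II)·L_II = 0.94 × 0.38663 = 0.363432
Marginal: 0.0189157 + 0.363432 = 0.382348
P(Component I | x) ≈ 0.049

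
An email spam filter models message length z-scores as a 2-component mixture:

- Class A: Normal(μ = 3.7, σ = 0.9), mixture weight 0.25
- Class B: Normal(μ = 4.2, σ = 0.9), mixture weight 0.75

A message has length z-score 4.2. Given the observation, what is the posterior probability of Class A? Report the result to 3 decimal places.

0.222

P(component k | x) = P(Z=k)·f_k(x) / marginal(x), where marginal(x) = Σ_j P(Z=j)·f_j(x).
Normal densities:
  L_A = (1/(0.9·√(2π)))·exp(−(4.2−3.7)²/(2·0.9²)) = 0.443269·exp(-0.15432) = 0.37988
  L_B = (1/(0.9·√(2π)))·exp(−(4.2−4.2)²/(2·0.9²)) = 0.443269·exp(-0.00000) = 0.443269
Unnormalised posteriors:
  P(Z=A)·L_A = 0.25 × 0.37988 = 0.0949701
  P(Z=B)·L_B = 0.75 × 0.443269 = 0.332452
Marginal: 0.0949701 + 0.332452 = 0.427422
Responsibility of Class A: 0.0949701 / 0.427422 ≈ 0.222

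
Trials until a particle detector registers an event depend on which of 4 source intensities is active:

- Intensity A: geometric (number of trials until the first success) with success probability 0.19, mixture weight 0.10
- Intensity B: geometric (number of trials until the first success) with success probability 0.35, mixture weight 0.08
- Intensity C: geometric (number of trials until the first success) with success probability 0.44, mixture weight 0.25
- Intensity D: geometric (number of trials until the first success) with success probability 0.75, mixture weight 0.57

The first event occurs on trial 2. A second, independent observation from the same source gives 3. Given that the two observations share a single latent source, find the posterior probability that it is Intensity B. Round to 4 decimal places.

Posterior ∝ prior × likelihood, so P(k | x) ∝ P(Z=k) f_k(x); normalise over all components.
Since both observations come from the same component, the likelihood for component k is f_k(x₁)·f_k(x₂).
  f_A = [0.19·(1−0.19)^1 = 0.19·0.81 = 0.1539] × [0.124659] = 0.019185
  f_B = [0.35·(1−0.35)^1 = 0.35·0.65 = 0.2275] × [0.147875] = 0.0336416
  f_C = [0.44·(1−0.44)^1 = 0.44·0.56 = 0.2464] × [0.137984] = 0.0339993
  f_D = [0.75·(1−0.75)^1 = 0.75·0.25 = 0.1875] × [0.046875] = 0.00878906
Unnormalised posteriors:
  P(Z=A)·f_A = 0.10 × 0.019185 = 0.0019185
  P(Z=B)·f_B = 0.08 × 0.0336416 = 0.00269133
  P(Z=C)·f_C = 0.25 × 0.0339993 = 0.00849981
  P(Z=D)·f_D = 0.57 × 0.00878906 = 0.00500977
Marginal: 0.0019185 + 0.00269133 + 0.00849981 + 0.00500977 = 0.0181194
P(Intensity B | data) = 0.00269133 / 0.0181194 ≈ 0.1485

0.1485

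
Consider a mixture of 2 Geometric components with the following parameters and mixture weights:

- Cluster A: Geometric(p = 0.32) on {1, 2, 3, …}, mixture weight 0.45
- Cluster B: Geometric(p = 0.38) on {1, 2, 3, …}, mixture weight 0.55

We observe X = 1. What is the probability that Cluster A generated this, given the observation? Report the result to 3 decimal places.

P(component k | x) = π_k·f_k(x) / marginal(x), where marginal(x) = Σ_j π_j·f_j(x).
Evaluate each component's likelihood at the observed value:
  p_A = 0.32·(1−0.32)^0 = 0.32·1 = 0.32
  p_B = 0.38·(1−0.38)^0 = 0.38·1 = 0.38
Weight by the priors:
  π_A·p_A = 0.45 × 0.32 = 0.144
  π_B·p_B = 0.55 × 0.38 = 0.209
Denominator: 0.144 + 0.209 = 0.353
P(Cluster A | x) = 0.144 / 0.353 ≈ 0.408

0.408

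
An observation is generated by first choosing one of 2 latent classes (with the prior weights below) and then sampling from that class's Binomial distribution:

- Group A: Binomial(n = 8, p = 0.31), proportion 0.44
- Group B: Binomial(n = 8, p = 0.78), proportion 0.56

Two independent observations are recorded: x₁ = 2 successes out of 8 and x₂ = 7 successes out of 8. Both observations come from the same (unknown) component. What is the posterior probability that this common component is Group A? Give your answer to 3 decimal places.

P(component k | x) = π_k·f_k(x) / marginal(x), where marginal(x) = Σ_j π_j·f_j(x).
Since both observations come from the same component, the likelihood for component k is f_k(x₁)·f_k(x₂).
  p_A = [0.290386] × [0.0015187] = 0.000441008
  p_B = [0.00193145] × [0.309154] = 0.000597115
Multiply by the mixture weights:
  π_A·p_A = 0.44 × 0.000441008 = 0.000194044
  π_B·p_B = 0.56 × 0.000597115 = 0.000334385
Normaliser: 0.000194044 + 0.000334385 = 0.000528428
P(Group A | x₁,x₂) = 0.000194044 / 0.000528428 ≈ 0.367

0.367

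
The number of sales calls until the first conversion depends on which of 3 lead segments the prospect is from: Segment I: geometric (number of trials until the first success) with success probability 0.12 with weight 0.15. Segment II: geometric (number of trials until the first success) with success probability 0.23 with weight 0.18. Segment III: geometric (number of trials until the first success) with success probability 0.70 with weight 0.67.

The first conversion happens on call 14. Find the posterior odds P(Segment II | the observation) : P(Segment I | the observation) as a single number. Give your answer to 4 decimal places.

Posterior odds = (π_i f_i(x)) / (π_j f_j(x)); the normalising sum cancels.
Evaluate each component's likelihood at the observed value:
  L_I = 0.12·(1−0.12)^13 = 0.12·0.189791 = 0.0227749
  L_II = 0.23·(1−0.23)^13 = 0.23·0.0334487 = 0.0076932
  L_III = 0.70·(1−0.70)^13 = 0.70·1.59432e-07 = 1.11603e-07
Odds = (0.18/0.15) × (0.0076932/0.0227749) = 1.2 × 0.337793 ≈ 0.4054

0.4054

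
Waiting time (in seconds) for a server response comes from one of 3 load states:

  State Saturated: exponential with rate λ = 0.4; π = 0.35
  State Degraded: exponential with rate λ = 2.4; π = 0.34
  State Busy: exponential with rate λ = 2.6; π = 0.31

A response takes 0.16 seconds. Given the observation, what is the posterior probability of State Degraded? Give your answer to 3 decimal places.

Apply Bayes' rule: the posterior for each component is proportional to its prior times its likelihood at x.
Component likelihoods at x = 0.16 seconds:
  L_Saturated = 0.4·e^(−0.4·0.16) = 0.4·e^(−0.0640) = 0.375202
  L_Degraded = 2.4·e^(−2.4·0.16) = 2.4·e^(−0.3840) = 1.63472
  L_Busy = 2.6·e^(−2.6·0.16) = 2.6·e^(−0.4160) = 1.71517
Prior × likelihood for each component:
  π_Saturated·L_Saturated = 0.35 × 0.375202 = 0.131321
  π_Degraded·L_Degraded = 0.34 × 1.63472 = 0.555803
  π_Busy·L_Busy = 0.31 × 1.71517 = 0.531702
Evidence: 0.131321 + 0.555803 + 0.531702 = 1.21883
P(State Degraded | the observation) ≈ 0.456

0.456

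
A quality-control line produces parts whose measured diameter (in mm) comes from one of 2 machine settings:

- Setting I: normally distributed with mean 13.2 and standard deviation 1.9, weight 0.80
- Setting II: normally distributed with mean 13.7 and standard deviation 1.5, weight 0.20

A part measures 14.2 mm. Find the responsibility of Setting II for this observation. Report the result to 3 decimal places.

By Bayes' theorem, P(k | x) = w_k f_k(x) / Σ_j w_j f_j(x).
Evaluate each component's likelihood at the observed value:
  f_I = (1/(1.9·√(2π)))·exp(−(14.2−13.2)²/(2·1.9²)) = 0.209970·exp(-0.13850) = 0.182812
  f_II = (1/(1.5·√(2π)))·exp(−(14.2−13.7)²/(2·1.5²)) = 0.265962·exp(-0.05556) = 0.251589
Weight by the priors:
  w_I·f_I = 0.80 × 0.182812 = 0.14625
  w_II·f_II = 0.20 × 0.251589 = 0.0503178
Sum: 0.14625 + 0.0503178 = 0.196567
Responsibility of Setting II: 0.0503178 / 0.196567 ≈ 0.256

0.256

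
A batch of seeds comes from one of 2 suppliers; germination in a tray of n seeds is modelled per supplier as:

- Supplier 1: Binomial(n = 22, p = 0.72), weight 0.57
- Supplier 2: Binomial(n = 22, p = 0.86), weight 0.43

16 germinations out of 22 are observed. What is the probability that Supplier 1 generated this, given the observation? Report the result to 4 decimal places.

0.8317

By Bayes' theorem, P(k | x) = π_k f_k(x) / Σ_j π_j f_j(x).
Component likelihoods at x = 16 germinations out of 22:
  f_1 = C(22,16)·0.72^16·0.28^6 = 74613·0.00521579·0.00048189 = 0.187535
  f_2 = C(22,16)·0.86^16·0.14^6 = 74613·0.0895314·7.52954e-06 = 0.0502988
Prior × likelihood for each component:
  π_1·f_1 = 0.57 × 0.187535 = 0.106895
  π_2·f_2 = 0.43 × 0.0502988 = 0.0216285
Evidence: 0.106895 + 0.0216285 = 0.128524
Responsibility of Supplier 1: 0.106895 / 0.128524 ≈ 0.8317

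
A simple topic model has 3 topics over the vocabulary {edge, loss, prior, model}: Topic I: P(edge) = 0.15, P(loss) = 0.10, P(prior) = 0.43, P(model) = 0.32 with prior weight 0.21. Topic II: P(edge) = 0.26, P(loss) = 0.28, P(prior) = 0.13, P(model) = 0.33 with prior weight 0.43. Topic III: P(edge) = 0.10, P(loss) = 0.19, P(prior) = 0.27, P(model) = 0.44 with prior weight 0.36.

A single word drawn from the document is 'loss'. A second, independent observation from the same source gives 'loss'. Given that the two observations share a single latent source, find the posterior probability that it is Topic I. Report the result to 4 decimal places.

P(component k | x) = π_k·f_k(x) / marginal(x), where marginal(x) = Σ_j π_j·f_j(x).
Since both observations come from the same component, the likelihood for component k is f_k(x₁)·f_k(x₂).
  p_I = [0.1] × [0.1] = 0.01
  p_II = [0.28] × [0.28] = 0.0784
  p_III = [0.19] × [0.19] = 0.0361
Multiply by the mixture weights:
  π_I·p_I = 0.21 × 0.01 = 0.0021
  π_II·p_II = 0.43 × 0.0784 = 0.033712
  π_III·p_III = 0.36 × 0.0361 = 0.012996
Sum: 0.0021 + 0.033712 + 0.012996 = 0.048808
Responsibility of Topic I: 0.0021 / 0.048808 ≈ 0.0430

0.0430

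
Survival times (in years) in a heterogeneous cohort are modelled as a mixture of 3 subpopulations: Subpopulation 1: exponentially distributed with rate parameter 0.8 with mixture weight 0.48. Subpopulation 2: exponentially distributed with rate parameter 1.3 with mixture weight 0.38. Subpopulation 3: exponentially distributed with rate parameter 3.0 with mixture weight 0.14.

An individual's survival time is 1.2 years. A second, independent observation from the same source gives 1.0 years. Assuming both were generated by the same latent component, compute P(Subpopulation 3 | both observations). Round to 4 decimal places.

0.0188

The responsibility of component k is π_k f_k(x) divided by Σ_j π_j f_j(x).
Since both observations come from the same component, the likelihood for component k is f_k(x₁)·f_k(x₂).
  p_1 = [0.8·e^(−0.8·1.2) = 0.8·e^(−0.9600) = 0.306314] × [0.359463] = 0.110109
  p_2 = [1.3·e^(−1.3·1.2) = 1.3·e^(−1.5600) = 0.273177] × [0.354291] = 0.0967842
  p_3 = [3.0·e^(−3.0·1.2) = 3.0·e^(−3.6000) = 0.0819712] × [0.149361] = 0.0122433
Unnormalised posteriors:
  π_1·p_1 = 0.48 × 0.110109 = 0.0528522
  π_2·p_2 = 0.38 × 0.0967842 = 0.036778
  π_3·p_3 = 0.14 × 0.0122433 = 0.00171406
Normaliser: 0.0528522 + 0.036778 + 0.00171406 = 0.0913442
P(Subpopulation 3 | x₁,x₂) ≈ 0.0188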